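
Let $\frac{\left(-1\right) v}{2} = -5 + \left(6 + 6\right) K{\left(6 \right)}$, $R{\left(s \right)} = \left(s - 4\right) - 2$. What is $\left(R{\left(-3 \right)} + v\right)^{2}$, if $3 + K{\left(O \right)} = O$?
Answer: $5041$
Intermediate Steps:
$K{\left(O \right)} = -3 + O$
$R{\left(s \right)} = -6 + s$ ($R{\left(s \right)} = \left(-4 + s\right) - 2 = -6 + s$)
$v = -62$ ($v = - 2 \left(-5 + \left(6 + 6\right) \left(-3 + 6\right)\right) = - 2 \left(-5 + 12 \cdot 3\right) = - 2 \left(-5 + 36\right) = \left(-2\right) 31 = -62$)
$\left(R{\left(-3 \right)} + v\right)^{2} = \left(\left(-6 - 3\right) - 62\right)^{2} = \left(-9 - 62\right)^{2} = \left(-71\right)^{2} = 5041$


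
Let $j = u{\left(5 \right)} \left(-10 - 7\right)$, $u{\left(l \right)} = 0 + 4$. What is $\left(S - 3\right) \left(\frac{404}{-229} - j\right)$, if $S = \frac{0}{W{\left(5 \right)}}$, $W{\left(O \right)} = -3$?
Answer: $- \frac{45504}{229} \approx -198.71$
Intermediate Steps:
$u{\left(l \right)} = 4$
$j = -68$ ($j = 4 \left(-10 - 7\right) = 4 \left(-17\right) = -68$)
$S = 0$ ($S = \frac{0}{-3} = 0 \left(- \frac{1}{3}\right) = 0$)
$\left(S - 3\right) \left(\frac{404}{-229} - j\right) = \left(0 - 3\right) \left(\frac{404}{-229} - -68\right) = - 3 \left(404 \left(- \frac{1}{229}\right) + 68\right) = - 3 \left(- \frac{404}{229} + 68\right) = \left(-3\right) \frac{15168}{229} = - \frac{45504}{229}$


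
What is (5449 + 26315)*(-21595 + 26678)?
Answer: 161456412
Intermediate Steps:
(5449 + 26315)*(-21595 + 26678) = 31764*5083 = 161456412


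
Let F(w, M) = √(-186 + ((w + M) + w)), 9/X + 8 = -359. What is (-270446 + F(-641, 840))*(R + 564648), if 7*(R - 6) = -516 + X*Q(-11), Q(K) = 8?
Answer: -392256685520172/2569 + 2900813364*I*√157/2569 ≈ -1.5269e+11 + 1.4148e+7*I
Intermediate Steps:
X = -9/367 (X = 9/(-8 - 359) = 9/(-367) = 9*(-1/367) = -9/367 ≈ -0.024523)
R = -174030/2569 (R = 6 + (-516 - 9/367*8)/7 = 6 + (-516 - 72/367)/7 = 6 + (⅐)*(-189444/367) = 6 - 189444/2569 = -174030/2569 ≈ -67.742)
F(w, M) = √(-186 + M + 2*w) (F(w, M) = √(-186 + ((M + w) + w)) = √(-186 + (M + 2*w)) = √(-186 + M + 2*w))
(-270446 + F(-641, 840))*(R + 564648) = (-270446 + √(-186 + 840 + 2*(-641)))*(-174030/2569 + 564648) = (-270446 + √(-186 + 840 - 1282))*(1450406682/2569) = (-270446 + √(-628))*(1450406682/2569) = (-270446 + 2*I*√157)*(1450406682/2569) = -392256685520172/2569 + 2900813364*I*√157/2569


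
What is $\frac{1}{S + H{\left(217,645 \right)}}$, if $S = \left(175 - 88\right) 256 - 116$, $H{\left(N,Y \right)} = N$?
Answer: $\frac{1}{22373} \approx 4.4697 \cdot 10^{-5}$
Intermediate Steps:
$S = 22156$ ($S = \left(175 - 88\right) 256 - 116 = 87 \cdot 256 - 116 = 22272 - 116 = 22156$)
$\frac{1}{S + H{\left(217,645 \right)}} = \frac{1}{22156 + 217} = \frac{1}{22373}$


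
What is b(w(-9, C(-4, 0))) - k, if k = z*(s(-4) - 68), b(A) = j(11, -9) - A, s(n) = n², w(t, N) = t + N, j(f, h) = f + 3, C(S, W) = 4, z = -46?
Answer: -2373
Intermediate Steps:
j(f, h) = 3 + f
w(t, N) = N + t
b(A) = 14 - A (b(A) = (3 + 11) - A = 14 - A)
k = 2392 (k = -46*((-4)² - 68) = -46*(16 - 68) = -46*(-52) = 2392)
b(w(-9, C(-4, 0))) - k = (14 - (4 - 9)) - 1*2392 = (14 - 1*(-5)) - 2392 = (14 + 5) - 2392 = 19 - 2392 = -2373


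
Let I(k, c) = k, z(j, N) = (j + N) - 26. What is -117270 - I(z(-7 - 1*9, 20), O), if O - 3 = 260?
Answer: -117248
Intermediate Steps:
O = 263 (O = 3 + 260 = 263)
z(j, N) = -26 + N + j (z(j, N) = (N + j) - 26 = -26 + N + j)
-117270 - I(z(-7 - 1*9, 20), O) = -117270 - (-26 + 20 + (-7 - 1*9)) = -117270 - (-26 + 20 + (-7 - 9)) = -117270 - (-26 + 20 - 16) = -117270 - 1*(-22) = -117270 + 22 = -117248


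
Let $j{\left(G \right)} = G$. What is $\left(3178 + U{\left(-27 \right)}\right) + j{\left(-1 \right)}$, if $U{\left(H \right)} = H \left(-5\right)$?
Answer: $3312$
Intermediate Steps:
$U{\left(H \right)} = - 5 H$
$\left(3178 + U{\left(-27 \right)}\right) + j{\left(-1 \right)} = \left(3178 - -135\right) - 1 = \left(3178 + 135\right) - 1 = 3313 - 1 = 3312$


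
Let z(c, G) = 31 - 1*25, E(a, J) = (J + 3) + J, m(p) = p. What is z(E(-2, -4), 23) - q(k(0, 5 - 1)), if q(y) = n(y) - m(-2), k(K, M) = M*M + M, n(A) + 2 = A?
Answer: -14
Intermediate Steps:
E(a, J) = 3 + 2*J (E(a, J) = (3 + J) + J = 3 + 2*J)
n(A) = -2 + A
k(K, M) = M + M² (k(K, M) = M² + M = M + M²)
z(c, G) = 6 (z(c, G) = 31 - 25 = 6)
q(y) = y (q(y) = (-2 + y) - 1*(-2) = (-2 + y) + 2 = y)
z(E(-2, -4), 23) - q(k(0, 5 - 1)) = 6 - (5 - 1)*(1 + (5 - 1)) = 6 - 4*(1 + 4) = 6 - 4*5 = 6 - 1*20 = 6 - 20 = -14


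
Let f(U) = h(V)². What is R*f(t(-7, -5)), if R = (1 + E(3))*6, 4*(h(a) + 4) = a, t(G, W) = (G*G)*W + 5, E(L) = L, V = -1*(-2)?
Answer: 294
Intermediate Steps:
V = 2
t(G, W) = 5 + W*G² (t(G, W) = G²*W + 5 = W*G² + 5 = 5 + W*G²)
h(a) = -4 + a/4
R = 24 (R = (1 + 3)*6 = 4*6 = 24)
f(U) = 49/4 (f(U) = (-4 + (¼)*2)² = (-4 + ½)² = (-7/2)² = 49/4)
R*f(t(-7, -5)) = 24*(49/4) = 294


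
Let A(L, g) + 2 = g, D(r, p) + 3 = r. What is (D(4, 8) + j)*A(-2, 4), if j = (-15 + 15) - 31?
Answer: -60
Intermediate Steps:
D(r, p) = -3 + r
A(L, g) = -2 + g
j = -31 (j = 0 - 31 = -31)
(D(4, 8) + j)*A(-2, 4) = ((-3 + 4) - 31)*(-2 + 4) = (1 - 31)*2 = -30*2 = -60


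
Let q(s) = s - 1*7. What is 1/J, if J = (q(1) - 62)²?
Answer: 1/4624 ≈ 0.00021626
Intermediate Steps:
q(s) = -7 + s (q(s) = s - 7 = -7 + s)
J = 4624 (J = ((-7 + 1) - 62)² = (-6 - 62)² = (-68)² = 4624)
1/J = 1/4624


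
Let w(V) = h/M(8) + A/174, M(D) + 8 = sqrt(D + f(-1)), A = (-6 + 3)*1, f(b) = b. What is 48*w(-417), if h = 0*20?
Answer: -24/29 ≈ -0.82759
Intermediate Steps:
A = -3 (A = -3*1 = -3)
M(D) = -8 + sqrt(-1 + D) (M(D) = -8 + sqrt(D - 1) = -8 + sqrt(-1 + D))
h = 0
w(V) = -1/58 (w(V) = 0/(-8 + sqrt(-1 + 8)) - 3/174 = 0/(-8 + sqrt(7)) - 3*1/174 = 0 - 1/58 = -1/58)
48*w(-417) = 48*(-1/58) = -24/29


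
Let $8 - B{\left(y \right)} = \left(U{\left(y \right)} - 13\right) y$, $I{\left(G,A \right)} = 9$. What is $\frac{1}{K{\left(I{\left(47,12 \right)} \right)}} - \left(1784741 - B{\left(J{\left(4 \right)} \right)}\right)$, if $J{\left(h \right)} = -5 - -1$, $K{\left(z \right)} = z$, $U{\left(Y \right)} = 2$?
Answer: $- \frac{16062992}{9} \approx -1.7848 \cdot 10^{6}$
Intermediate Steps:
$J{\left(h \right)} = -4$ ($J{\left(h \right)} = -5 + 1 = -4$)
$B{\left(y \right)} = 8 + 11 y$ ($B{\left(y \right)} = 8 - \left(2 - 13\right) y = 8 - - 11 y = 8 + 11 y$)
$\frac{1}{K{\left(I{\left(47,12 \right)} \right)}} - \left(1784741 - B{\left(J{\left(4 \right)} \right)}\right) = \frac{1}{9} - \left(1784741 - \left(8 + 11 \left(-4\right)\right)\right) = \frac{1}{9} - \left(1784741 - \left(8 - 44\right)\right) = \frac{1}{9} - \left(1784741 - -36\right) = \frac{1}{9} - \left(1784741 + 36\right) = \frac{1}{9} - 1784777 = - \frac{16062992}{9}$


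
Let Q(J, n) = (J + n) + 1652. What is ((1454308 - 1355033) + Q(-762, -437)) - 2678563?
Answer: -2578835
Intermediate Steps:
Q(J, n) = 1652 + J + n
((1454308 - 1355033) + Q(-762, -437)) - 2678563 = ((1454308 - 1355033) + (1652 - 762 - 437)) - 2678563 = (99275 + 453) - 2678563 = 99728 - 2678563 = -2578835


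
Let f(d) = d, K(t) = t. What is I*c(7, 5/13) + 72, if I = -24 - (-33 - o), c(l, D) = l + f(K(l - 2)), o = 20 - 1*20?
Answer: 180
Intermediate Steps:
o = 0 (o = 20 - 20 = 0)
c(l, D) = -2 + 2*l (c(l, D) = l + (l - 2) = l + (-2 + l) = -2 + 2*l)
I = 9 (I = -24 - (-33 - 1*0) = -24 - (-33 + 0) = -24 - 1*(-33) = -24 + 33 = 9)
I*c(7, 5/13) + 72 = 9*(-2 + 2*7) + 72 = 9*(-2 + 14) + 72 = 9*12 + 72 = 108 + 72 = 180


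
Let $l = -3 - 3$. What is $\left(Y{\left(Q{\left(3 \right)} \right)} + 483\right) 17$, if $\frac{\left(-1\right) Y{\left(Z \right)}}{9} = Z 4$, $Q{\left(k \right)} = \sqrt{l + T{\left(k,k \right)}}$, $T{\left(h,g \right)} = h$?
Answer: $8211 - 612 i \sqrt{3} \approx 8211.0 - 1060.0 i$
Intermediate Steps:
$l = -6$
$Q{\left(k \right)} = \sqrt{-6 + k}$
$Y{\left(Z \right)} = - 36 Z$ ($Y{\left(Z \right)} = - 9 Z 4 = - 9 \cdot 4 Z = - 36 Z$)
$\left(Y{\left(Q{\left(3 \right)} \right)} + 483\right) 17 = \left(- 36 \sqrt{-6 + 3} + 483\right) 17 = \left(- 36 \sqrt{-3} + 483\right) 17 = \left(- 36 i \sqrt{3} + 483\right) 17 = \left(483 - 36 i \sqrt{3}\right) 17 = 8211 - 612 i \sqrt{3}$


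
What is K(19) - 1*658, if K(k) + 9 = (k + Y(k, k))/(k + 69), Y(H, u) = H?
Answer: -29329/44 ≈ -666.57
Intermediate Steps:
K(k) = -9 + 2*k/(69 + k) (K(k) = -9 + (k + k)/(k + 69) = -9 + (2*k)/(69 + k) = -9 + 2*k/(69 + k))
K(19) - 1*658 = (-621 - 7*19)/(69 + 19) - 1*658 = (-621 - 133)/88 - 658 = (1/88)*(-754) - 658 = -377/44 - 658 = -29329/44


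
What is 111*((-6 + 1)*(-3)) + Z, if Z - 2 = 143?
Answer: 1810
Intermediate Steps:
Z = 145 (Z = 2 + 143 = 145)
111*((-6 + 1)*(-3)) + Z = 111*((-6 + 1)*(-3)) + 145 = 111*(-5*(-3)) + 145 = 111*15 + 145 = 1665 + 145 = 1810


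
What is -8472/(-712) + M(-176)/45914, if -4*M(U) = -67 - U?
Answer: 194482003/16345384 ≈ 11.898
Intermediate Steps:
M(U) = 67/4 + U/4 (M(U) = -(-67 - U)/4 = 67/4 + U/4)
-8472/(-712) + M(-176)/45914 = -8472/(-712) + (67/4 + (¼)*(-176))/45914 = -8472*(-1/712) + (67/4 - 44)*(1/45914) = 1059/89 - 109/4*1/45914 = 1059/89 - 109/183656 = 194482003/16345384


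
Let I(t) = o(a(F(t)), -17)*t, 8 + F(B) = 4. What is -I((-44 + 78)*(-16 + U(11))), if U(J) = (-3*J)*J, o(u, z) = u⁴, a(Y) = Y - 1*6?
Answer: 128860000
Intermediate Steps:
F(B) = -4 (F(B) = -8 + 4 = -4)
a(Y) = -6 + Y (a(Y) = Y - 6 = -6 + Y)
U(J) = -3*J²
I(t) = 10000*t (I(t) = (-6 - 4)⁴*t = (-10)⁴*t = 10000*t)
-I((-44 + 78)*(-16 + U(11))) = -10000*(-44 + 78)*(-16 - 3*11²) = -10000*34*(-16 - 3*121) = -10000*34*(-16 - 363) = -10000*34*(-379) = -10000*(-12886) = -1*(-128860000) = 128860000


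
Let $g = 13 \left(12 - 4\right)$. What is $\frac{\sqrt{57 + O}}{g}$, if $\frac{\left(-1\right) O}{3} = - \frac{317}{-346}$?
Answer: $\frac{\sqrt{6494766}}{35984} \approx 0.070823$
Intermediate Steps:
$g = 104$ ($g = 13 \cdot 8 = 104$)
$O = - \frac{951}{346}$ ($O = - 3 \left(- \frac{317}{-346}\right) = - 3 \left(\left(-317\right) \left(- \frac{1}{346}\right)\right) = \left(-3\right) \frac{317}{346} = - \frac{951}{346} \approx -2.7486$)
$\frac{\sqrt{57 + O}}{g} = \frac{\sqrt{57 - \frac{951}{346}}}{104} = \sqrt{\frac{18771}{346}} \cdot \frac{1}{104} = \frac{\sqrt{6494766}}{346} \cdot \frac{1}{104} = \frac{\sqrt{6494766}}{35984}$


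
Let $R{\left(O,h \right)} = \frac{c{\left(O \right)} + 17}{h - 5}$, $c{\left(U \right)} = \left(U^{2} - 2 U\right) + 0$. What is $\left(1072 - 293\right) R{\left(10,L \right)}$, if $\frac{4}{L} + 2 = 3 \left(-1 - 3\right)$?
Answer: $- \frac{528941}{37} \approx -14296.0$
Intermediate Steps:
$c{\left(U \right)} = U^{2} - 2 U$
$L = - \frac{2}{7}$ ($L = \frac{4}{-2 + 3 \left(-1 - 3\right)} = \frac{4}{-2 + 3 \left(-4\right)} = \frac{4}{-2 - 12} = \frac{4}{-14} = 4 \left(- \frac{1}{14}\right) = - \frac{2}{7} \approx -0.28571$)
$R{\left(O,h \right)} = \frac{17 + O \left(-2 + O\right)}{-5 + h}$ ($R{\left(O,h \right)} = \frac{O \left(-2 + O\right) + 17}{h - 5} = \frac{17 + O \left(-2 + O\right)}{-5 + h}$)
$\left(1072 - 293\right) R{\left(10,L \right)} = \left(1072 - 293\right) \frac{17 + 10 \left(-2 + 10\right)}{-5 - \frac{2}{7}} = 779 \frac{17 + 10 \cdot 8}{- \frac{37}{7}} = 779 \left(- \frac{7 \left(17 + 80\right)}{37}\right) = 779 \left(\left(- \frac{7}{37}\right) 97\right) = 779 \left(- \frac{679}{37}\right) = - \frac{528941}{37}$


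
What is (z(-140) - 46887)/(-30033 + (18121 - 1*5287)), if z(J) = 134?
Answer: 6679/2457 ≈ 2.7184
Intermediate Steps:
(z(-140) - 46887)/(-30033 + (18121 - 1*5287)) = (134 - 46887)/(-30033 + (18121 - 1*5287)) = -46753/(-30033 + (18121 - 5287)) = -46753/(-30033 + 12834) = -46753/(-17199) = -46753*(-1/17199) = 6679/2457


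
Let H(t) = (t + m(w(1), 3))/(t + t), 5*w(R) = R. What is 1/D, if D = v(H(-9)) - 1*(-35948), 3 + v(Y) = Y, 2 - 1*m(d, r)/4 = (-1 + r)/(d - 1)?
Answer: 2/71889 ≈ 2.7821e-5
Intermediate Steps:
w(R) = R/5
m(d, r) = 8 - 4*(-1 + r)/(-1 + d) (m(d, r) = 8 - 4*(-1 + r)/(d - 1) = 8 - 4*(-1 + r)/(-1 + d))
H(t) = (18 + t)/(2*t) (H(t) = (t + 4*(-1 - 1*3 + 2*((1/5)*1))/(-1 + (1/5)*1))/(t + t) = (t + 4*(-1 - 3 + 2*(1/5))/(-1 + 1/5))/((2*t)) = (t + 4*(-1 - 3 + 2/5)/(-4/5))*(1/(2*t)) = (t + 4*(-5/4)*(-18/5))*(1/(2*t)) = (t + 18)*(1/(2*t)) = (18 + t)*(1/(2*t)) = (18 + t)/(2*t))
v(Y) = -3 + Y
D = 71889/2 (D = (-3 + (1/2)*(18 - 9)/(-9)) - 1*(-35948) = (-3 + (1/2)*(-1/9)*9) + 35948 = (-3 - 1/2) + 35948 = -7/2 + 35948 = 71889/2 ≈ 35945.)
1/D = 1/(71889/2) = 2/71889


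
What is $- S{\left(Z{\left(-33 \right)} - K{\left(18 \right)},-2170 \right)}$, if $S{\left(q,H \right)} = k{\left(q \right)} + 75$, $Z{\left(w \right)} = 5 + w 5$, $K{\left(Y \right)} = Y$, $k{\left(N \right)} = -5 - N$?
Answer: $-248$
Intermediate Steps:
$Z{\left(w \right)} = 5 + 5 w$
$S{\left(q,H \right)} = 70 - q$ ($S{\left(q,H \right)} = \left(-5 - q\right) + 75 = 70 - q$)
$- S{\left(Z{\left(-33 \right)} - K{\left(18 \right)},-2170 \right)} = - (70 - \left(\left(5 + 5 \left(-33\right)\right) - 18\right)) = - (70 - \left(\left(5 - 165\right) - 18\right)) = - (70 - \left(-160 - 18\right)) = - (70 - -178) = - (70 + 178) = \left(-1\right) 248 = -248$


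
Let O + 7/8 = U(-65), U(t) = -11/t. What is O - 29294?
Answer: -15233247/520 ≈ -29295.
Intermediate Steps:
O = -367/520 (O = -7/8 - 11/(-65) = -7/8 - 11*(-1/65) = -7/8 + 11/65 = -367/520 ≈ -0.70577)
O - 29294 = -367/520 - 29294 = -15233247/520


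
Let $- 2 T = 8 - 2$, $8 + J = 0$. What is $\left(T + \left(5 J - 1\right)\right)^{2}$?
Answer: $1936$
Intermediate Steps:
$J = -8$ ($J = -8 + 0 = -8$)
$T = -3$ ($T = - \frac{8 - 2}{2} = \left(- \frac{1}{2}\right) 6 = -3$)
$\left(T + \left(5 J - 1\right)\right)^{2} = \left(-3 + \left(5 \left(-8\right) - 1\right)\right)^{2} = \left(-3 - 41\right)^{2} = \left(-44\right)^{2} = 1936$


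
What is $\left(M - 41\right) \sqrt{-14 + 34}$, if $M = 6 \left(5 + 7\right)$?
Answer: $62 \sqrt{5} \approx 138.64$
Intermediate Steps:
$M = 72$ ($M = 6 \cdot 12 = 72$)
$\left(M - 41\right) \sqrt{-14 + 34} = \left(72 - 41\right) \sqrt{-14 + 34} = 31 \sqrt{20} = 31 \cdot 2 \sqrt{5} = 62 \sqrt{5}$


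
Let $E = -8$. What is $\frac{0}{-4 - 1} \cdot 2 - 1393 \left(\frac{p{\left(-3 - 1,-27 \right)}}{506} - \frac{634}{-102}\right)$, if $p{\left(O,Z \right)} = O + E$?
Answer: $- \frac{111293735}{12903} \approx -8625.4$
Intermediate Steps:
$p{\left(O,Z \right)} = -8 + O$ ($p{\left(O,Z \right)} = O - 8 = -8 + O$)
$\frac{0}{-4 - 1} \cdot 2 - 1393 \left(\frac{p{\left(-3 - 1,-27 \right)}}{506} - \frac{634}{-102}\right) = \frac{0}{-4 - 1} \cdot 2 - 1393 \left(\frac{-8 - 4}{506} - \frac{634}{-102}\right) = \frac{0}{-5} \cdot 2 - 1393 \left(\left(-8 - 4\right) \frac{1}{506} - - \frac{317}{51}\right) = 0 \left(- \frac{1}{5}\right) 2 - 1393 \left(\left(-12\right) \frac{1}{506} + \frac{317}{51}\right) = 0 \cdot 2 - 1393 \left(- \frac{6}{253} + \frac{317}{51}\right) = 0 - \frac{111293735}{12903} = - \frac{111293735}{12903}$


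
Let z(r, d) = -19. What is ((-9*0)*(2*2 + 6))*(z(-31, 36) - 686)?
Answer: 0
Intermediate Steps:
((-9*0)*(2*2 + 6))*(z(-31, 36) - 686) = ((-9*0)*(2*2 + 6))*(-19 - 686) = (0*(4 + 6))*(-705) = (0*10)*(-705) = 0*(-705) = 0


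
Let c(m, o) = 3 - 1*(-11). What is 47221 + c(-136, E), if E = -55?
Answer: 47235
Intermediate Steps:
c(m, o) = 14 (c(m, o) = 3 + 11 = 14)
47221 + c(-136, E) = 47221 + 14 = 47235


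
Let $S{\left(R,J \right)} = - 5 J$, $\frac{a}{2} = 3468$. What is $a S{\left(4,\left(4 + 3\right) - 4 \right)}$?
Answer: $-104040$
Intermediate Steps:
$a = 6936$ ($a = 2 \cdot 3468 = 6936$)
$a S{\left(4,\left(4 + 3\right) - 4 \right)} = 6936 \left(- 5 \left(\left(4 + 3\right) - 4\right)\right) = 6936 \left(- 5 \left(7 - 4\right)\right) = 6936 \left(\left(-5\right) 3\right) = 6936 \left(-15\right) = -104040$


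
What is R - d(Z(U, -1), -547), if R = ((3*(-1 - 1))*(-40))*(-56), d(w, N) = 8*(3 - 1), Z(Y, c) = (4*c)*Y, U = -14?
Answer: -13456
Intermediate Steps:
Z(Y, c) = 4*Y*c
d(w, N) = 16 (d(w, N) = 8*2 = 16)
R = -13440 (R = ((3*(-2))*(-40))*(-56) = -6*(-40)*(-56) = 240*(-56) = -13440)
R - d(Z(U, -1), -547) = -13440 - 1*16 = -13440 - 16 = -13456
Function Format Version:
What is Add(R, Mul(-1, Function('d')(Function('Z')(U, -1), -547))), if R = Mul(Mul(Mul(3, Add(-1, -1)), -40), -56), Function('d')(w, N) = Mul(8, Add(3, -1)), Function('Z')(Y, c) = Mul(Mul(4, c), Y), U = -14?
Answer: -13456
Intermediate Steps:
Function('Z')(Y, c) = Mul(4, Y, c)
Function('d')(w, N) = 16 (Function('d')(w, N) = Mul(8, 2) = 16)
R = -13440 (R = Mul(Mul(Mul(3, -2), -40), -56) = Mul(Mul(-6, -40), -56) = Mul(240, -56) = -13440)
Add(R, Mul(-1, Function('d')(Function('Z')(U, -1), -547))) = Add(-13440, Mul(-1, 16)) = Add(-13440, -16) = -13456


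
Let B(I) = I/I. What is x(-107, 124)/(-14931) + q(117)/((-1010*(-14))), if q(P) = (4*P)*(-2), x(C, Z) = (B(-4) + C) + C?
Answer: -130519/2513385 ≈ -0.051930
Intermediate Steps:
B(I) = 1
x(C, Z) = 1 + 2*C (x(C, Z) = (1 + C) + C = 1 + 2*C)
q(P) = -8*P
x(-107, 124)/(-14931) + q(117)/((-1010*(-14))) = (1 + 2*(-107))/(-14931) + (-8*117)/((-1010*(-14))) = (1 - 214)*(-1/14931) - 936/14140 = -213*(-1/14931) - 936*1/14140 = 71/4977 - 234/3535 = -130519/2513385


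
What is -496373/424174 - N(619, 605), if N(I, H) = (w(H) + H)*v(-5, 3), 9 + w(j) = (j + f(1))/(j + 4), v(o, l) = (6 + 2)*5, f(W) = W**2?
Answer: -2056326646119/86107322 ≈ -23881.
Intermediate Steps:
v(o, l) = 40 (v(o, l) = 8*5 = 40)
w(j) = -9 + (1 + j)/(4 + j) (w(j) = -9 + (j + 1**2)/(j + 4) = -9 + (j + 1)/(4 + j) = -9 + (1 + j)/(4 + j))
N(I, H) = 40*H + 40*(-35 - 8*H)/(4 + H) (N(I, H) = ((-35 - 8*H)/(4 + H) + H)*40 = (H + (-35 - 8*H)/(4 + H))*40 = 40*H + 40*(-35 - 8*H)/(4 + H))
-496373/424174 - N(619, 605) = -496373/424174 - 40*(-35 + 605**2 - 4*605)/(4 + 605) = -496373*1/424174 - 40*(-35 + 366025 - 2420)/609 = -496373/424174 - 40*363570/609 = -496373/424174 - 1*4847600/203 = -496373/424174 - 4847600/203 = -2056326646119/86107322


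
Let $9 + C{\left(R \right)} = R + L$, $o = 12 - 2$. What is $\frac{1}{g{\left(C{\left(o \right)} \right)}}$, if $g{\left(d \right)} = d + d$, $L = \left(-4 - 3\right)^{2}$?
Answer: $\frac{1}{100} \approx 0.01$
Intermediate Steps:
$L = 49$ ($L = \left(-7\right)^{2} = 49$)
$o = 10$
$C{\left(R \right)} = 40 + R$ ($C{\left(R \right)} = -9 + \left(R + 49\right) = -9 + \left(49 + R\right) = 40 + R$)
$g{\left(d \right)} = 2 d$
$\frac{1}{g{\left(C{\left(o \right)} \right)}} = \frac{1}{2 \left(40 + 10\right)} = \frac{1}{2 \cdot 50} = \frac{1}{100}$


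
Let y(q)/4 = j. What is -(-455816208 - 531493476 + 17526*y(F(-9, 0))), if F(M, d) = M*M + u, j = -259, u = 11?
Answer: 1005466620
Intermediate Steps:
F(M, d) = 11 + M**2 (F(M, d) = M*M + 11 = M**2 + 11 = 11 + M**2)
y(q) = -1036 (y(q) = 4*(-259) = -1036)
-(-455816208 - 531493476 + 17526*y(F(-9, 0))) = -(-473973144 - 531493476) = -17526/(1/((-26008 - 30326) - 1036)) = -17526/(1/(-56334 - 1036)) = -17526/(1/(-57370)) = -17526/(-1/57370) = -17526*(-57370) = 1005466620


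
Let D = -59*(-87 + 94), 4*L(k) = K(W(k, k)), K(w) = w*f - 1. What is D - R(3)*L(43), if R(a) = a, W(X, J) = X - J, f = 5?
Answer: -1649/4 ≈ -412.25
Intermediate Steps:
K(w) = -1 + 5*w (K(w) = w*5 - 1 = 5*w - 1 = -1 + 5*w)
L(k) = -¼ (L(k) = (-1 + 5*(k - k))/4 = (-1 + 5*0)/4 = (-1 + 0)/4 = (¼)*(-1) = -¼)
D = -413 (D = -59*7 = -413)
D - R(3)*L(43) = -413 - 3*(-1)/4 = -413 - 1*(-¾) = -413 + ¾ = -1649/4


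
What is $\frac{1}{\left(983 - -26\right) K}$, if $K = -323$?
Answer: $- \frac{1}{325907} \approx -3.0684 \cdot 10^{-6}$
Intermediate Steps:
$\frac{1}{\left(983 - -26\right) K} = \frac{1}{\left(983 - -26\right) \left(-323\right)} = \frac{1}{983 + \left(-456 + 482\right)} \left(- \frac{1}{323}\right) = \frac{1}{983 + 26} \left(- \frac{1}{323}\right) = \frac{1}{1009} \left(- \frac{1}{323}\right) = - \frac{1}{325907}$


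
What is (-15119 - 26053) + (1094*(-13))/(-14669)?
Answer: -603937846/14669 ≈ -41171.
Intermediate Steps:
(-15119 - 26053) + (1094*(-13))/(-14669) = -41172 - 14222*(-1/14669) = -41172 + 14222/14669 = -603937846/14669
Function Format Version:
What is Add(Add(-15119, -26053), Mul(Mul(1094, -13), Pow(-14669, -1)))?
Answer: Rational(-603937846, 14669) ≈ -41171.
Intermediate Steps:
Add(Add(-15119, -26053), Mul(Mul(1094, -13), Pow(-14669, -1))) = Add(-41172, Mul(-14222, Rational(-1, 14669))) = Add(-41172, Rational(14222, 14669)) = Rational(-603937846, 14669)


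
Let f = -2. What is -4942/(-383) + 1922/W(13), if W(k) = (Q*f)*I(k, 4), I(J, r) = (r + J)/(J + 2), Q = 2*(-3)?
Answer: 2008343/13022 ≈ 154.23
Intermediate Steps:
Q = -6
I(J, r) = (J + r)/(2 + J)
W(k) = 12*(4 + k)/(2 + k) (W(k) = (-6*(-2))*((k + 4)/(2 + k)) = 12*((4 + k)/(2 + k)) = 12*(4 + k)/(2 + k))
-4942/(-383) + 1922/W(13) = -4942/(-383) + 1922/((12*(4 + 13)/(2 + 13))) = -4942*(-1/383) + 1922/((12*17/15)) = 4942/383 + 1922/((12*(1/15)*17)) = 4942/383 + 1922/(68/5) = 4942/383 + 1922*(5/68) = 4942/383 + 4805/34 = 2008343/13022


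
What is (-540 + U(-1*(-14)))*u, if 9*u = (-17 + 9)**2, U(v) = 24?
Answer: -11008/3 ≈ -3669.3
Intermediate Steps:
u = 64/9 (u = (-17 + 9)**2/9 = (1/9)*(-8)**2 = (1/9)*64 = 64/9 ≈ 7.1111)
(-540 + U(-1*(-14)))*u = (-540 + 24)*(64/9) = -516*64/9 = -11008/3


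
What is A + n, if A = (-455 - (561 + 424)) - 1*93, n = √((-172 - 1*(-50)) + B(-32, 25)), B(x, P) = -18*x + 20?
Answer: -1533 + √474 ≈ -1511.2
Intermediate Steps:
B(x, P) = 20 - 18*x
n = √474 (n = √((-172 - 1*(-50)) + (20 - 18*(-32))) = √((-172 + 50) + (20 + 576)) = √(-122 + 596) = √474 ≈ 21.772)
A = -1533 (A = (-455 - 1*985) - 93 = (-455 - 985) - 93 = -1440 - 93 = -1533)
A + n = -1533 + √474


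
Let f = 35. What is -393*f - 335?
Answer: -14090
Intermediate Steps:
-393*f - 335 = -393*35 - 335 = -13755 - 335 = -14090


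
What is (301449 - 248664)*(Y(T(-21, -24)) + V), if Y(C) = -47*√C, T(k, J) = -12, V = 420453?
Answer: 22193611605 - 4961790*I*√3 ≈ 2.2194e+10 - 8.5941e+6*I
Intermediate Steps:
(301449 - 248664)*(Y(T(-21, -24)) + V) = (301449 - 248664)*(-94*I*√3 + 420453) = 52785*(-94*I*√3 + 420453) = 52785*(420453 - 94*I*√3) = 22193611605 - 4961790*I*√3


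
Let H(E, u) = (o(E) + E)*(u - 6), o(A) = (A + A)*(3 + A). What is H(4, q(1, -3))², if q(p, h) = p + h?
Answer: 230400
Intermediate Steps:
o(A) = 2*A*(3 + A) (o(A) = (2*A)*(3 + A) = 2*A*(3 + A))
q(p, h) = h + p
H(E, u) = (-6 + u)*(E + 2*E*(3 + E)) (H(E, u) = (2*E*(3 + E) + E)*(u - 6) = (E + 2*E*(3 + E))*(-6 + u) = (-6 + u)*(E + 2*E*(3 + E)))
H(4, q(1, -3))² = (4*(-42 + (-3 + 1) - 12*4 + 2*(-3 + 1)*(3 + 4)))² = (4*(-42 - 2 - 48 + 2*(-2)*7))² = (4*(-42 - 2 - 48 - 28))² = (4*(-120))² = (-480)² = 230400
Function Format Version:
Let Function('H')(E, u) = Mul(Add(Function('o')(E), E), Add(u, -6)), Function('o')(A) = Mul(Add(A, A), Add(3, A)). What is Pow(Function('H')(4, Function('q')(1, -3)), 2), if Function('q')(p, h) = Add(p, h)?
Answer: 230400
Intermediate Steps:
Function('o')(A) = Mul(2, A, Add(3, A)) (Function('o')(A) = Mul(Mul(2, A), Add(3, A)) = Mul(2, A, Add(3, A)))
Function('q')(p, h) = Add(h, p)
Function('H')(E, u) = Mul(Add(-6, u), Add(E, Mul(2, E, Add(3, E)))) (Function('H')(E, u) = Mul(Add(Mul(2, E, Add(3, E)), E), Add(u, -6)) = Mul(Add(E, Mul(2, E, Add(3, E))), Add(-6, u)) = Mul(Add(-6, u), Add(E, Mul(2, E, Add(3, E)))))
Pow(Function('H')(4, Function('q')(1, -3)), 2) = Pow(Mul(4, Add(-42, Add(-3, 1), Mul(-12, 4), Mul(2, Add(-3, 1), Add(3, 4)))), 2) = Pow(Mul(4, Add(-42, -2, -48, Mul(2, -2, 7))), 2) = Pow(Mul(4, Add(-42, -2, -48, -28)), 2) = Pow(Mul(4, -120), 2) = Pow(-480, 2) = 230400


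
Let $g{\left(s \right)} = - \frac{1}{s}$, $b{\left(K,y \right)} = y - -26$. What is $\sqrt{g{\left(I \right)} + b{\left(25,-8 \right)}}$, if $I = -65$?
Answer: $\frac{\sqrt{76115}}{65} \approx 4.2445$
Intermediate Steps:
$b{\left(K,y \right)} = 26 + y$ ($b{\left(K,y \right)} = y + 26 = 26 + y$)
$\sqrt{g{\left(I \right)} + b{\left(25,-8 \right)}} = \sqrt{- \frac{1}{-65} + \left(26 - 8\right)} = \sqrt{\left(-1\right) \left(- \frac{1}{65}\right) + 18} = \sqrt{\frac{1}{65} + 18} = \sqrt{\frac{1171}{65}} = \frac{\sqrt{76115}}{65}$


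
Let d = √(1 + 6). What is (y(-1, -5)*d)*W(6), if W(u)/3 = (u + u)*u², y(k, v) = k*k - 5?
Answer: -5184*√7 ≈ -13716.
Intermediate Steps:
y(k, v) = -5 + k² (y(k, v) = k² - 5 = -5 + k²)
W(u) = 6*u³ (W(u) = 3*((u + u)*u²) = 3*((2*u)*u²) = 3*(2*u³) = 6*u³)
d = √7 ≈ 2.6458
(y(-1, -5)*d)*W(6) = ((-5 + (-1)²)*√7)*(6*6³) = ((-5 + 1)*√7)*(6*216) = -4*√7*1296 = -5184*√7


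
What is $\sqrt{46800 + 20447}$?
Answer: $\sqrt{67247} \approx 259.32$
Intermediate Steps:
$\sqrt{46800 + 20447} = \sqrt{67247}$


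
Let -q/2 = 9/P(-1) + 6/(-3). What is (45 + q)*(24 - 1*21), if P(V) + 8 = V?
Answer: 153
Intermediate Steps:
P(V) = -8 + V
q = 6 (q = -2*(9/(-8 - 1) + 6/(-3)) = -2*(9/(-9) + 6*(-⅓)) = -2*(9*(-⅑) - 2) = -2*(-1 - 2) = -2*(-3) = 6)
(45 + q)*(24 - 1*21) = (45 + 6)*(24 - 1*21) = 51*(24 - 21) = 51*3 = 153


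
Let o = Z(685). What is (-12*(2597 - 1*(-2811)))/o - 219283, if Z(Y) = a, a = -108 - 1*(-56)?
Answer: -218035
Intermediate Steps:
a = -52 (a = -108 + 56 = -52)
Z(Y) = -52
o = -52
(-12*(2597 - 1*(-2811)))/o - 219283 = -12*(2597 - 1*(-2811))/(-52) - 219283 = -12*(2597 + 2811)*(-1/52) - 219283 = -12*5408*(-1/52) - 219283 = -64896*(-1/52) - 219283 = 1248 - 219283 = -218035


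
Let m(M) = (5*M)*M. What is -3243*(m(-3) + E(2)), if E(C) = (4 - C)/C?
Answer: -149178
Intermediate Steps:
E(C) = (4 - C)/C
m(M) = 5*M**2
-3243*(m(-3) + E(2)) = -3243*(5*(-3)**2 + (4 - 1*2)/2) = -3243*(5*9 + (4 - 2)/2) = -3243*(45 + (1/2)*2) = -3243*(45 + 1) = -3243*46 = -149178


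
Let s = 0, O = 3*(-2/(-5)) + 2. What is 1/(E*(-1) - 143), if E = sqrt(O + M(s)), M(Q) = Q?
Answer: -715/102229 + 4*sqrt(5)/102229 ≈ -0.0069066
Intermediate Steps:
O = 16/5 (O = 3*(-2*(-1/5)) + 2 = 3*(2/5) + 2 = 6/5 + 2 = 16/5 ≈ 3.2000)
E = 4*sqrt(5)/5 (E = sqrt(16/5 + 0) = sqrt(16/5) = 4*sqrt(5)/5 ≈ 1.7889)
1/(E*(-1) - 143) = 1/((4*sqrt(5)/5)*(-1) - 143) = 1/(-4*sqrt(5)/5 - 143) = 1/(-143 - 4*sqrt(5)/5)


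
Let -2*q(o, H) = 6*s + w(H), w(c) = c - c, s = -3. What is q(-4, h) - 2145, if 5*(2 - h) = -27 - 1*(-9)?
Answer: -2136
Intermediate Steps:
w(c) = 0
h = 28/5 (h = 2 - (-27 - 1*(-9))/5 = 2 - (-27 + 9)/5 = 2 - ⅕*(-18) = 2 + 18/5 = 28/5 ≈ 5.6000)
q(o, H) = 9 (q(o, H) = -(6*(-3) + 0)/2 = -(-18 + 0)/2 = -½*(-18) = 9)
q(-4, h) - 2145 = 9 - 2145 = -2136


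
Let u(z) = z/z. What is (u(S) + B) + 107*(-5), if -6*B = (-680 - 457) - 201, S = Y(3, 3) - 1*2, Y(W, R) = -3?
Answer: -311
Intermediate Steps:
S = -5 (S = -3 - 1*2 = -3 - 2 = -5)
u(z) = 1
B = 223 (B = -((-680 - 457) - 201)/6 = -(-1137 - 201)/6 = -1/6*(-1338) = 223)
(u(S) + B) + 107*(-5) = (1 + 223) + 107*(-5) = 224 - 535 = -311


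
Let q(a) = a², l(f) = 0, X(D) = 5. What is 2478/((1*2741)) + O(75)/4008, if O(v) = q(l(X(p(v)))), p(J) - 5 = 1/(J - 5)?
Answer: 2478/2741 ≈ 0.90405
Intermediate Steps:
p(J) = 5 + 1/(-5 + J) (p(J) = 5 + 1/(J - 5) = 5 + 1/(-5 + J))
O(v) = 0 (O(v) = 0² = 0)
2478/((1*2741)) + O(75)/4008 = 2478/((1*2741)) + 0/4008 = 2478/2741 + 0*(1/4008) = 2478*(1/2741) + 0 = 2478/2741 + 0 = 2478/2741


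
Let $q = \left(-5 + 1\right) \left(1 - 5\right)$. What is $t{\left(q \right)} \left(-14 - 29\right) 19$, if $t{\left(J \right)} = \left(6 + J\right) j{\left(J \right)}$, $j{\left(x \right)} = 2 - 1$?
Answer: $-17974$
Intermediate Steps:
$j{\left(x \right)} = 1$ ($j{\left(x \right)} = 2 - 1 = 1$)
$q = 16$ ($q = \left(-4\right) \left(-4\right) = 16$)
$t{\left(J \right)} = 6 + J$ ($t{\left(J \right)} = \left(6 + J\right) 1 = 6 + J$)
$t{\left(q \right)} \left(-14 - 29\right) 19 = \left(6 + 16\right) \left(-14 - 29\right) 19 = 22 \left(-14 - 29\right) 19 = 22 \left(-43\right) 19 = \left(-946\right) 19 = -17974$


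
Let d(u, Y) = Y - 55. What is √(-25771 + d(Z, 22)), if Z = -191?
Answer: 2*I*√6451 ≈ 160.64*I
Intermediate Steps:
d(u, Y) = -55 + Y
√(-25771 + d(Z, 22)) = √(-25771 + (-55 + 22)) = √(-25771 - 33) = √(-25804) = 2*I*√6451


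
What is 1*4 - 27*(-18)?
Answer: 490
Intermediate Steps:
1*4 - 27*(-18) = 4 + 486 = 490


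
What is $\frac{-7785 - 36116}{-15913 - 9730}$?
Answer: $\frac{43901}{25643} \approx 1.712$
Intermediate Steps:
$\frac{-7785 - 36116}{-15913 - 9730} = - \frac{43901}{-25643} = \left(-43901\right) \left(- \frac{1}{25643}\right) = \frac{43901}{25643}$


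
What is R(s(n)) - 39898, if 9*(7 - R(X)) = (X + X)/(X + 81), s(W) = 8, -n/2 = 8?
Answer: -31952707/801 ≈ -39891.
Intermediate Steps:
n = -16 (n = -2*8 = -16)
R(X) = 7 - 2*X/(9*(81 + X)) (R(X) = 7 - (X + X)/(9*(X + 81)) = 7 - 2*X/(9*(81 + X)))
R(s(n)) - 39898 = (5103 + 61*8)/(9*(81 + 8)) - 39898 = (1/9)*(5103 + 488)/89 - 39898 = (1/9)*(1/89)*5591 - 39898 = 5591/801 - 39898 = -31952707/801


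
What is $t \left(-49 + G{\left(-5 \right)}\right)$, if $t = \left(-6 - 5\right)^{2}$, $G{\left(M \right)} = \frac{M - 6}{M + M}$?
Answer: $- \frac{57959}{10} \approx -5795.9$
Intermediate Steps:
$G{\left(M \right)} = \frac{-6 + M}{2 M}$
$t = 121$ ($t = \left(-11\right)^{2} = 121$)
$t \left(-49 + G{\left(-5 \right)}\right) = 121 \left(-49 + \frac{-6 - 5}{2 \left(-5\right)}\right) = 121 \left(-49 + \frac{1}{2} \left(- \frac{1}{5}\right) \left(-11\right)\right) = 121 \left(-49 + \frac{11}{10}\right) = 121 \left(- \frac{479}{10}\right) = - \frac{57959}{10}$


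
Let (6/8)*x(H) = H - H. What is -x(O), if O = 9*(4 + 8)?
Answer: 0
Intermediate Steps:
O = 108 (O = 9*12 = 108)
x(H) = 0 (x(H) = 4*(H - H)/3 = (4/3)*0 = 0)
-x(O) = -1*0 = 0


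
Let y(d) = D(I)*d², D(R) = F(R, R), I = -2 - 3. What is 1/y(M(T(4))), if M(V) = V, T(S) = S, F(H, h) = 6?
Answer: 1/96 ≈ 0.010417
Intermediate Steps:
I = -5
D(R) = 6
y(d) = 6*d²
1/y(M(T(4))) = 1/(6*4²) = 1/(6*16) = 1/96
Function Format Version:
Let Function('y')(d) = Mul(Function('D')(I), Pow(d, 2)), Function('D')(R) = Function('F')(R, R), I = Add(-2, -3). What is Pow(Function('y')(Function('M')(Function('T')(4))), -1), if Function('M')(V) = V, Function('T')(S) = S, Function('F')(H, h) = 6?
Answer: Rational(1, 96) ≈ 0.010417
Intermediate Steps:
I = -5
Function('D')(R) = 6
Function('y')(d) = Mul(6, Pow(d, 2))
Pow(Function('y')(Function('M')(Function('T')(4))), -1) = Pow(Mul(6, Pow(4, 2)), -1) = Pow(Mul(6, 16), -1) = Pow(96, -1) = Rational(1, 96)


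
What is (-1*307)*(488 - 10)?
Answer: -146746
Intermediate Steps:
(-1*307)*(488 - 10) = -307*478 = -146746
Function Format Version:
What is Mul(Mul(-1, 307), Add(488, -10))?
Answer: -146746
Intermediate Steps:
Mul(Mul(-1, 307), Add(488, -10)) = Mul(-307, 478) = -146746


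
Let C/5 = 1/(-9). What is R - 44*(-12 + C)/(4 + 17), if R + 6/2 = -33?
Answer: -1832/189 ≈ -9.6931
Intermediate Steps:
R = -36 (R = -3 - 33 = -36)
C = -5/9 (C = 5/(-9) = 5*(-⅑) = -5/9 ≈ -0.55556)
R - 44*(-12 + C)/(4 + 17) = -36 - 44*(-12 - 5/9)/(4 + 17) = -36 - (-4972)/(9*21) = -36 - 44*(-113/189) = -36 + 4972/189 = -1832/189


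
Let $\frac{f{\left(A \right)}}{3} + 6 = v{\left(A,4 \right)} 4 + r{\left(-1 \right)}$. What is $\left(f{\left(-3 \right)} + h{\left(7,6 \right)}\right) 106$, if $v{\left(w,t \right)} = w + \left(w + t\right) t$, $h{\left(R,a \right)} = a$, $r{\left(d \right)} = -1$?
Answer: $-318$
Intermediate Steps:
$v{\left(w,t \right)} = w + t \left(t + w\right)$ ($v{\left(w,t \right)} = w + \left(t + w\right) t = w + t \left(t + w\right)$)
$f{\left(A \right)} = 171 + 60 A$ ($f{\left(A \right)} = -18 + 3 \left(\left(A + 4^{2} + 4 A\right) 4 - 1\right) = -18 + 3 \left(\left(A + 16 + 4 A\right) 4 - 1\right) = -18 + 3 \left(\left(16 + 5 A\right) 4 - 1\right) = -18 + 3 \left(\left(64 + 20 A\right) - 1\right) = -18 + 3 \left(63 + 20 A\right) = -18 + \left(189 + 60 A\right) = 171 + 60 A$)
$\left(f{\left(-3 \right)} + h{\left(7,6 \right)}\right) 106 = \left(\left(171 + 60 \left(-3\right)\right) + 6\right) 106 = \left(\left(171 - 180\right) + 6\right) 106 = \left(-9 + 6\right) 106 = \left(-3\right) 106 = -318$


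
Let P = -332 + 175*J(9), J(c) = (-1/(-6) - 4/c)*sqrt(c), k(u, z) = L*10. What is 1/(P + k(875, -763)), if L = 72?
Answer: 6/1453 ≈ 0.0041294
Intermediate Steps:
k(u, z) = 720 (k(u, z) = 72*10 = 720)
J(c) = sqrt(c)*(1/6 - 4/c) (J(c) = (-1*(-1/6) - 4/c)*sqrt(c) = (1/6 - 4/c)*sqrt(c) = sqrt(c)*(1/6 - 4/c))
P = -2867/6 (P = -332 + 175*((-24 + 9)/(6*sqrt(9))) = -332 + 175*((1/6)*(1/3)*(-15)) = -332 + 175*(-5/6) = -332 - 875/6 = -2867/6 ≈ -477.83)
1/(P + k(875, -763)) = 1/(-2867/6 + 720) = 1/(1453/6) = 6/1453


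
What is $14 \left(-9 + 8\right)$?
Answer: $-14$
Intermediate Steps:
$14 \left(-9 + 8\right) = 14 \left(-1\right) = -14$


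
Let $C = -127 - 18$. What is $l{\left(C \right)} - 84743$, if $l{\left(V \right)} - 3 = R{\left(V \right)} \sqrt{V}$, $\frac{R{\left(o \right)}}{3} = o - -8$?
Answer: $-84740 - 411 i \sqrt{145} \approx -84740.0 - 4949.1 i$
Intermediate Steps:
$C = -145$
$R{\left(o \right)} = 24 + 3 o$ ($R{\left(o \right)} = 3 \left(o - -8\right) = 3 \left(o + 8\right) = 3 \left(8 + o\right) = 24 + 3 o$)
$l{\left(V \right)} = 3 + \sqrt{V} \left(24 + 3 V\right)$ ($l{\left(V \right)} = 3 + \left(24 + 3 V\right) \sqrt{V} = 3 + \sqrt{V} \left(24 + 3 V\right)$)
$l{\left(C \right)} - 84743 = \left(3 + 3 \sqrt{-145} \left(8 - 145\right)\right) - 84743 = \left(3 + 3 i \sqrt{145} \left(-137\right)\right) - 84743 = \left(3 - 411 i \sqrt{145}\right) - 84743 = -84740 - 411 i \sqrt{145}$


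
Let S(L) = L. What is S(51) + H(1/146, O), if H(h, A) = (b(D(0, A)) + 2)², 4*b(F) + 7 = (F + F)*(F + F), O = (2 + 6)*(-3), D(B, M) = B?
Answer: 817/16 ≈ 51.063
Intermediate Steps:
O = -24 (O = 8*(-3) = -24)
b(F) = -7/4 + F² (b(F) = -7/4 + ((F + F)*(F + F))/4 = -7/4 + ((2*F)*(2*F))/4 = -7/4 + (4*F²)/4 = -7/4 + F²)
H(h, A) = 1/16 (H(h, A) = ((-7/4 + 0²) + 2)² = ((-7/4 + 0) + 2)² = (-7/4 + 2)² = (¼)² = 1/16)
S(51) + H(1/146, O) = 51 + 1/16 = 817/16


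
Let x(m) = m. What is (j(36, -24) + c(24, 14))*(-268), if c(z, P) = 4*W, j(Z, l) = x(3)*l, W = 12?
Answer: 6432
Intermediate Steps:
j(Z, l) = 3*l
c(z, P) = 48 (c(z, P) = 4*12 = 48)
(j(36, -24) + c(24, 14))*(-268) = (3*(-24) + 48)*(-268) = (-72 + 48)*(-268) = -24*(-268) = 6432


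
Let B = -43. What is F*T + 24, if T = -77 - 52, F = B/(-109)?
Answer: -2931/109 ≈ -26.890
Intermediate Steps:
F = 43/109 (F = -43/(-109) = -43*(-1/109) = 43/109 ≈ 0.39450)
T = -129
F*T + 24 = (43/109)*(-129) + 24 = -5547/109 + 24 = -2931/109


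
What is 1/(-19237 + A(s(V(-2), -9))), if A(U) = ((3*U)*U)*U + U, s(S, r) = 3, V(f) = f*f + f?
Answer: -1/19153 ≈ -5.2211e-5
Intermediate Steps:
V(f) = f + f**2 (V(f) = f**2 + f = f + f**2)
A(U) = U + 3*U**3 (A(U) = (3*U**2)*U + U = 3*U**3 + U = U + 3*U**3)
1/(-19237 + A(s(V(-2), -9))) = 1/(-19237 + (3 + 3*3**3)) = 1/(-19237 + (3 + 3*27)) = 1/(-19237 + (3 + 81)) = 1/(-19237 + 84) = 1/(-19153) = -1/19153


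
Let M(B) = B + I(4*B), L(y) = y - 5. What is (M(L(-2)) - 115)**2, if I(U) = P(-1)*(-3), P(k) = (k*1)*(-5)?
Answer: 18769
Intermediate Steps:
P(k) = -5*k (P(k) = k*(-5) = -5*k)
I(U) = -15 (I(U) = -5*(-1)*(-3) = 5*(-3) = -15)
L(y) = -5 + y
M(B) = -15 + B (M(B) = B - 15 = -15 + B)
(M(L(-2)) - 115)**2 = ((-15 + (-5 - 2)) - 115)**2 = ((-15 - 7) - 115)**2 = (-22 - 115)**2 = (-137)**2 = 18769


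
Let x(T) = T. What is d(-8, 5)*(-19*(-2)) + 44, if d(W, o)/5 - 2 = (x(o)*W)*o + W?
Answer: -39096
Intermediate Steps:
d(W, o) = 10 + 5*W + 5*W*o**2 (d(W, o) = 10 + 5*((o*W)*o + W) = 10 + 5*((W*o)*o + W) = 10 + 5*(W*o**2 + W) = 10 + 5*(W + W*o**2) = 10 + (5*W + 5*W*o**2) = 10 + 5*W + 5*W*o**2)
d(-8, 5)*(-19*(-2)) + 44 = (10 + 5*(-8) + 5*(-8)*5**2)*(-19*(-2)) + 44 = (10 - 40 + 5*(-8)*25)*38 + 44 = (10 - 40 - 1000)*38 + 44 = -1030*38 + 44 = -39140 + 44 = -39096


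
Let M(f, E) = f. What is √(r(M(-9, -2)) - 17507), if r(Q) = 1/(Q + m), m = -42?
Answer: I*√45535758/51 ≈ 132.31*I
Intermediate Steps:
r(Q) = 1/(-42 + Q) (r(Q) = 1/(Q - 42) = 1/(-42 + Q))
√(r(M(-9, -2)) - 17507) = √(1/(-42 - 9) - 17507) = √(1/(-51) - 17507) = √(-1/51 - 17507) = √(-892858/51) = I*√45535758/51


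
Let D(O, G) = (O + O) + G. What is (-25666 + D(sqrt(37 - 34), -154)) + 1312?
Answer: -24508 + 2*sqrt(3) ≈ -24505.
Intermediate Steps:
D(O, G) = G + 2*O (D(O, G) = 2*O + G = G + 2*O)
(-25666 + D(sqrt(37 - 34), -154)) + 1312 = (-25666 + (-154 + 2*sqrt(37 - 34))) + 1312 = (-25666 + (-154 + 2*sqrt(3))) + 1312 = (-25820 + 2*sqrt(3)) + 1312 = -24508 + 2*sqrt(3)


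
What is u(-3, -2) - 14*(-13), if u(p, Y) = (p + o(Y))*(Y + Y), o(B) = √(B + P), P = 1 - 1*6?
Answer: 194 - 4*I*√7 ≈ 194.0 - 10.583*I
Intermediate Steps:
P = -5 (P = 1 - 6 = -5)
o(B) = √(-5 + B) (o(B) = √(B - 5) = √(-5 + B))
u(p, Y) = 2*Y*(p + √(-5 + Y)) (u(p, Y) = (p + √(-5 + Y))*(Y + Y) = (p + √(-5 + Y))*(2*Y) = 2*Y*(p + √(-5 + Y)))
u(-3, -2) - 14*(-13) = 2*(-2)*(-3 + √(-5 - 2)) - 14*(-13) = 2*(-2)*(-3 + √(-7)) + 182 = 2*(-2)*(-3 + I*√7) + 182 = (12 - 4*I*√7) + 182 = 194 - 4*I*√7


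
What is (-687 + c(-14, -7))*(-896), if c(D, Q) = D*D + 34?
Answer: 409472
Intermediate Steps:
c(D, Q) = 34 + D**2 (c(D, Q) = D**2 + 34 = 34 + D**2)
(-687 + c(-14, -7))*(-896) = (-687 + (34 + (-14)**2))*(-896) = (-687 + (34 + 196))*(-896) = (-687 + 230)*(-896) = -457*(-896) = 409472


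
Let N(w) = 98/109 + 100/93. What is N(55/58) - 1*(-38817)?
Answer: 393507943/10137 ≈ 38819.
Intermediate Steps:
N(w) = 20014/10137 (N(w) = 98*(1/109) + 100*(1/93) = 98/109 + 100/93 = 20014/10137)
N(55/58) - 1*(-38817) = 20014/10137 - 1*(-38817) = 20014/10137 + 38817 = 393507943/10137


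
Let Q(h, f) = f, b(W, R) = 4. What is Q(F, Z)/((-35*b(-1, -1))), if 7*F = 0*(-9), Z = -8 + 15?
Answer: -1/20 ≈ -0.050000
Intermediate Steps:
Z = 7
F = 0 (F = (0*(-9))/7 = (⅐)*0 = 0)
Q(F, Z)/((-35*b(-1, -1))) = 7/((-35*4)) = 7/(-140) = 7*(-1/140) = -1/20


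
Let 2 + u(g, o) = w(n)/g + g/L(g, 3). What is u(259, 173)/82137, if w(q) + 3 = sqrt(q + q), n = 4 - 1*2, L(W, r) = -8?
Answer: -71233/170187864 ≈ -0.00041855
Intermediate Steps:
n = 2 (n = 4 - 2 = 2)
w(q) = -3 + sqrt(2)*sqrt(q) (w(q) = -3 + sqrt(q + q) = -3 + sqrt(2*q) = -3 + sqrt(2)*sqrt(q))
u(g, o) = -2 - 1/g - g/8 (u(g, o) = -2 + ((-3 + sqrt(2)*sqrt(2))/g + g/(-8)) = -2 + ((-3 + 2)/g + g*(-1/8)) = -2 + (-1/g - g/8) = -2 - 1/g - g/8)
u(259, 173)/82137 = (-2 - 1/259 - 1/8*259)/82137 = (-2 - 1*1/259 - 259/8)*(1/82137) = (-2 - 1/259 - 259/8)*(1/82137) = -71233/2072*1/82137 = -71233/170187864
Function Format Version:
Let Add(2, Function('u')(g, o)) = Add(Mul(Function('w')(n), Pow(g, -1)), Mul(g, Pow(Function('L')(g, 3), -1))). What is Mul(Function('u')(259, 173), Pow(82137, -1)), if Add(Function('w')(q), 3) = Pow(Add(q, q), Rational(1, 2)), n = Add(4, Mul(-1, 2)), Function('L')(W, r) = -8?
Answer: Rational(-71233, 170187864) ≈ -0.00041855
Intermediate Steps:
n = 2 (n = Add(4, -2) = 2)
Function('w')(q) = Add(-3, Mul(Pow(2, Rational(1, 2)), Pow(q, Rational(1, 2)))) (Function('w')(q) = Add(-3, Pow(Add(q, q), Rational(1, 2))) = Add(-3, Pow(Mul(2, q), Rational(1, 2))) = Add(-3, Mul(Pow(2, Rational(1, 2)), Pow(q, Rational(1, 2)))))
Function('u')(g, o) = Add(-2, Mul(-1, Pow(g, -1)), Mul(Rational(-1, 8), g)) (Function('u')(g, o) = Add(-2, Add(Mul(Add(-3, Mul(Pow(2, Rational(1, 2)), Pow(2, Rational(1, 2)))), Pow(g, -1)), Mul(g, Pow(-8, -1)))) = Add(-2, Add(Mul(Add(-3, 2), Pow(g, -1)), Mul(g, Rational(-1, 8)))) = Add(-2, Add(Mul(-1, Pow(g, -1)), Mul(Rational(-1, 8), g))) = Add(-2, Mul(-1, Pow(g, -1)), Mul(Rational(-1, 8), g)))
Mul(Function('u')(259, 173), Pow(82137, -1)) = Mul(Add(-2, Mul(-1, Pow(259, -1)), Mul(Rational(-1, 8), 259)), Pow(82137, -1)) = Mul(Add(-2, Mul(-1, Rational(1, 259)), Rational(-259, 8)), Rational(1, 82137)) = Mul(Add(-2, Rational(-1, 259), Rational(-259, 8)), Rational(1, 82137)) = Mul(Rational(-71233, 2072), Rational(1, 82137)) = Rational(-71233, 170187864)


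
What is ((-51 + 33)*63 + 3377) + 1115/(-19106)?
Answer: 42853643/19106 ≈ 2242.9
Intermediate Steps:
((-51 + 33)*63 + 3377) + 1115/(-19106) = (-18*63 + 3377) + 1115*(-1/19106) = (-1134 + 3377) - 1115/19106 = 2243 - 1115/19106 = 42853643/19106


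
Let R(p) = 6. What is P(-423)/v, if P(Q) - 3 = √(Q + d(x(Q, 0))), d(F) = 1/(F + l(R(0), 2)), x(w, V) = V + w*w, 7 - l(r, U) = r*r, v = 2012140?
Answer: 3/2012140 + I*√135382036511/35997184600 ≈ 1.4909e-6 + 1.0221e-5*I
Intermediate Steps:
l(r, U) = 7 - r² (l(r, U) = 7 - r*r = 7 - r²)
x(w, V) = V + w²
d(F) = 1/(-29 + F) (d(F) = 1/(F + (7 - 1*6²)) = 1/(F + (7 - 1*36)) = 1/(F + (7 - 36)) = 1/(F - 29) = 1/(-29 + F))
P(Q) = 3 + √(Q + 1/(-29 + Q²)) (P(Q) = 3 + √(Q + 1/(-29 + (0 + Q²))) = 3 + √(Q + 1/(-29 + Q²)))
P(-423)/v = (3 + √((1 - 423*(-29 + (-423)²))/(-29 + (-423)²)))/2012140 = (3 + √((1 - 423*(-29 + 178929))/(-29 + 178929)))*(1/2012140) = (3 + √((1 - 423*178900)/178900))*(1/2012140) = (3 + √((1 - 75674700)/178900))*(1/2012140) = (3 + √((1/178900)*(-75674699)))*(1/2012140) = (3 + √(-75674699/178900))*(1/2012140) = (3 + I*√135382036511/17890)*(1/2012140) = 3/2012140 + I*√135382036511/35997184600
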